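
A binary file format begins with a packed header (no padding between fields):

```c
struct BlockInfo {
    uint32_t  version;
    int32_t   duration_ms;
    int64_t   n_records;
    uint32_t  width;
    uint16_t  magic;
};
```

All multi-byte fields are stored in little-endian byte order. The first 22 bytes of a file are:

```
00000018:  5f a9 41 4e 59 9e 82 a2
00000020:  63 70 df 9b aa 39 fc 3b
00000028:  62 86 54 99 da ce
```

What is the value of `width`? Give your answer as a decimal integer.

2572453474

`width` follows `version` (4 B), `duration_ms` (4 B), `n_records` (8 B), so it starts at offset 4 + 4 + 8 = 16 and occupies 4 bytes.
Bytes at offsets 16..19: 62 86 54 99.
Little-endian: lowest address holds the least-significant byte.
Reassemble most-significant byte first: 99 54 86 62 → 0x99548662.
0x99548662 = 2572453474.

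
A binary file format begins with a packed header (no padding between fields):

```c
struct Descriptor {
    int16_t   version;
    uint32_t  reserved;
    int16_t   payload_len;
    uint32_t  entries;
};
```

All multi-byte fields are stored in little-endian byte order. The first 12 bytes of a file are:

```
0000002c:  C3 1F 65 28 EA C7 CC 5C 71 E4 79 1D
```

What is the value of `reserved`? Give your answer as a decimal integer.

`reserved` follows `version` (2 bytes), so it starts at byte offset 2 and occupies 4 bytes.
Bytes at offsets 2..5: 65 28 EA C7.
Little-endian stores the least-significant byte at the lowest address.
Reassemble most-significant byte first: C7 EA 28 65 → 0xC7EA2865.
0xC7EA2865 = 3354011749.

3354011749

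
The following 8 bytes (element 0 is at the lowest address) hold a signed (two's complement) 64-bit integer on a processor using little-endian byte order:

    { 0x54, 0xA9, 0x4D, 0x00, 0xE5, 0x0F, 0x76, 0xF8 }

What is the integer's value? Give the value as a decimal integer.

In little-endian order the low byte comes first in memory.
Reassemble most-significant byte first: F8 76 0F E5 00 4D A9 54 → 0xF8760FE5004DA954.
Top bit is set, so as a signed 64-bit value this is 0xF8760FE5004DA954 − 2^64 = -543229228824549036.

-543229228824549036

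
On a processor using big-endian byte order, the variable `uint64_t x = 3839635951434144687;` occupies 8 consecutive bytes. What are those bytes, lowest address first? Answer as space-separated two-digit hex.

35 49 20 8D F8 0D 1B AF

3839635951434144687 in hexadecimal, padded to 64 bits, is 0x3549208DF80D1BAF.
Split into bytes (most-significant first): 35 49 20 8D F8 0D 1B AF.
Big-endian: lowest address holds the most-significant byte.
So the memory order matches the most-significant-first order: 35 49 20 8D F8 0D 1B AF.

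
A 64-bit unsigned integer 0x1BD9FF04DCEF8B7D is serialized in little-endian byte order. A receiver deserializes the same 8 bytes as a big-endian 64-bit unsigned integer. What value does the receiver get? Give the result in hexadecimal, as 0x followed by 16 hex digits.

0x7D8BEFDC04FFD91B

Stored little-endian, the bytes at ascending addresses are 7D 8B EF DC 04 FF D9 1B.
Read back as big-endian, the last byte is least significant, giving 0x7D8BEFDC04FFD91B.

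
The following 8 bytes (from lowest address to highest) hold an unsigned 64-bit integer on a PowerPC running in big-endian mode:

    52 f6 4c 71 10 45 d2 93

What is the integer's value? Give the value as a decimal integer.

5978049603868938899

Big-endian: lowest address holds the most-significant byte.
The bytes are already most-significant first: 0x52F64C711045D293.
0x52F64C711045D293 = 5978049603868938899.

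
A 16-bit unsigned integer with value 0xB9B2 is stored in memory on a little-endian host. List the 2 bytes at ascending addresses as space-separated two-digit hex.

B2 B9

Split into bytes (most-significant first): B9 B2.
In little-endian order the low byte comes first in memory.
So at ascending addresses the bytes are B2 B9.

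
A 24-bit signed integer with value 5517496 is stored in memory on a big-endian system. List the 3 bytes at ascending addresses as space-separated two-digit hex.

5517496 in hexadecimal, padded to 24 bits, is 0x5430B8.
Split into bytes (most-significant first): 54 30 B8.
Big-endian: lowest address holds the most-significant byte.
So the memory order matches the most-significant-first order: 54 30 B8.

54 30 B8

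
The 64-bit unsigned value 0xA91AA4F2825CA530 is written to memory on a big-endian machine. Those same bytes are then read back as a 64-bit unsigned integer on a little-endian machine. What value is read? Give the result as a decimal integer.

Stored big-endian, the bytes at ascending addresses are A9 1A A4 F2 82 5C A5 30.
Read back as little-endian, the first byte is least significant, giving 0x30A55C82F2A41AA9.
0x30A55C82F2A41AA9 = 3505309602464144041.

3505309602464144041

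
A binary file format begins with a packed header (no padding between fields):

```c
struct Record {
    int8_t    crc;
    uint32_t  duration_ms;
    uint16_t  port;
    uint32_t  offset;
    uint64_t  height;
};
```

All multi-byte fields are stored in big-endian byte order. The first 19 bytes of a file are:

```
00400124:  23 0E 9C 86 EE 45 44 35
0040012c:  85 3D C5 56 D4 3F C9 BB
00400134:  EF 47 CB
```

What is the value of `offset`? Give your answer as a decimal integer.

`offset` follows `crc` (1 B), `duration_ms` (4 B), `port` (2 B), so it starts at offset 1 + 4 + 2 = 7 and occupies 4 bytes.
Bytes at offsets 7..10: 35 85 3D C5.
Big-endian stores the most-significant byte at the lowest address.
The bytes are already most-significant first: 0x35853DC5.
0x35853DC5 = 897924549.

897924549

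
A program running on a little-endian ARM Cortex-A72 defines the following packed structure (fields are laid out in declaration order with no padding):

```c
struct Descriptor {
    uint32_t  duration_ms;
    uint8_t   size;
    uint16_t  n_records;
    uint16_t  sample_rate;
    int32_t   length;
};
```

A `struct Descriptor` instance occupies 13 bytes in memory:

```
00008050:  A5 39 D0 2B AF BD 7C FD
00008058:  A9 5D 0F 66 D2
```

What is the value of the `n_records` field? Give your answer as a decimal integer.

31933

`n_records` follows `duration_ms` (4 B), `size` (1 B), so it starts at offset 4 + 1 = 5 and occupies 2 bytes.
Bytes at offsets 5..6: BD 7C.
Little-endian: lowest address holds the least-significant byte.
Reassemble most-significant byte first: 7C BD → 0x7CBD.
0x7CBD = 31933.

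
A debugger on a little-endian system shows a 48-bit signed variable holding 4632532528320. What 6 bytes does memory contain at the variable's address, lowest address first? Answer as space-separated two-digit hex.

C0 AC 74 98 36 04

4632532528320 in hexadecimal, padded to 48 bits, is 0x04369874ACC0.
Split into bytes (most-significant first): 04 36 98 74 AC C0.
Little-endian stores the least-significant byte at the lowest address.
So at ascending addresses the bytes are C0 AC 74 98 36 04.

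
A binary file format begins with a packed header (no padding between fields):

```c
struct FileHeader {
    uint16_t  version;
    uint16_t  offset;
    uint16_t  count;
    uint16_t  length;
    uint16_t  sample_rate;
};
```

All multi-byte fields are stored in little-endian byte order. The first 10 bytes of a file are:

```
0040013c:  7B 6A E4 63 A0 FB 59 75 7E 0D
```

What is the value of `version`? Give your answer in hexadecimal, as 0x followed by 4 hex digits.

0x6A7B

`version` is the first field, at byte offset 0, occupying 2 bytes.
Bytes at offsets 0..1: 7B 6A.
Little-endian: lowest address holds the least-significant byte.
Reassemble most-significant byte first: 6A 7B → 0x6A7B.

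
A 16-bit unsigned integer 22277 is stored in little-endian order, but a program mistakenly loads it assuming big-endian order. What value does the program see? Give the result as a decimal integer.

22277 in 16-bit hexadecimal is 0x5705.
Stored little-endian, the bytes at ascending addresses are 05 57.
Read back as big-endian, the last byte is least significant, giving 0x0557.
0x0557 = 1367.

1367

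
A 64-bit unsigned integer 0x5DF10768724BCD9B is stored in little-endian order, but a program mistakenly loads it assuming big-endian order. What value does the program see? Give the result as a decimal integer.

Stored little-endian, the bytes at ascending addresses are 9B CD 4B 72 68 07 F1 5D.
Read back as big-endian, the last byte is least significant, giving 0x9BCD4B726807F15D.
0x9BCD4B726807F15D = 11226712400848220509.

11226712400848220509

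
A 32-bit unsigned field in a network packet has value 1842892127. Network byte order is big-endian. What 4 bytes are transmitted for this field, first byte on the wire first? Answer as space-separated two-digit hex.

1842892127 in hexadecimal, padded to 32 bits, is 0x6DD84D5F.
Split into bytes (most-significant first): 6D D8 4D 5F.
Big-endian: lowest address holds the most-significant byte.
So the memory order matches the most-significant-first order: 6D D8 4D 5F.

6D D8 4D 5F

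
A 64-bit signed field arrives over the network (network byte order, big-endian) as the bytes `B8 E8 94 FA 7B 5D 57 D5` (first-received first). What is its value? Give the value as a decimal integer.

-5122680772601489451

Big-endian: lowest address holds the most-significant byte.
The bytes are already most-significant first: 0xB8E894FA7B5D57D5.
Top bit is set, so as a signed 64-bit value this is 0xB8E894FA7B5D57D5 − 2^64 = -5122680772601489451.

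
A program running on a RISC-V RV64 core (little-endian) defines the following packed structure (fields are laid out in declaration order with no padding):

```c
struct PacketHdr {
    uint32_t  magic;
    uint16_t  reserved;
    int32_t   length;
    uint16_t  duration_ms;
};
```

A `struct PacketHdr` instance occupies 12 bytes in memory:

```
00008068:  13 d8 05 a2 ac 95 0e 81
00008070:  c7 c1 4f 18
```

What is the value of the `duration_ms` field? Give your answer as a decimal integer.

6223

`duration_ms` follows `magic` (4 B), `reserved` (2 B), `length` (4 B), so it starts at offset 4 + 2 + 4 = 10 and occupies 2 bytes.
Bytes at offsets 10..11: 4F 18.
Little-endian: lowest address holds the least-significant byte.
Reassemble most-significant byte first: 18 4F → 0x184F.
0x184F = 6223.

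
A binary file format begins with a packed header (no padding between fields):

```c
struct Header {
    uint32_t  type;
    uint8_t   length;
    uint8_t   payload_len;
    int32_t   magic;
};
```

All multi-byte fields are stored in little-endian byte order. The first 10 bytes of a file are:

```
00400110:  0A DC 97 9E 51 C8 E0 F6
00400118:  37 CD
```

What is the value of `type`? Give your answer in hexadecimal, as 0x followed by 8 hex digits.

`type` is the first field, at byte offset 0, occupying 4 bytes.
Bytes at offsets 0..3: 0A DC 97 9E.
Little-endian stores the least-significant byte at the lowest address.
Reassemble most-significant byte first: 9E 97 DC 0A → 0x9E97DC0A.

0x9E97DC0A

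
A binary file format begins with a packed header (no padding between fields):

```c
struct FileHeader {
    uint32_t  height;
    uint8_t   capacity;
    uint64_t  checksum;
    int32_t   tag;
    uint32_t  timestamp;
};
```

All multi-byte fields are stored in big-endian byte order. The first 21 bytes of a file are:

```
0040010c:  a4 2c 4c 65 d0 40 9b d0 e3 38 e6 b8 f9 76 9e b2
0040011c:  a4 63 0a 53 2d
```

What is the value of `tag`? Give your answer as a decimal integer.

1990111908

`tag` follows `height` (4 B), `capacity` (1 B), `checksum` (8 B), so it starts at offset 4 + 1 + 8 = 13 and occupies 4 bytes.
Bytes at offsets 13..16: 76 9E B2 A4.
Big-endian: lowest address holds the most-significant byte.
The bytes are already most-significant first: 0x769EB2A4.
0x769EB2A4 = 1990111908.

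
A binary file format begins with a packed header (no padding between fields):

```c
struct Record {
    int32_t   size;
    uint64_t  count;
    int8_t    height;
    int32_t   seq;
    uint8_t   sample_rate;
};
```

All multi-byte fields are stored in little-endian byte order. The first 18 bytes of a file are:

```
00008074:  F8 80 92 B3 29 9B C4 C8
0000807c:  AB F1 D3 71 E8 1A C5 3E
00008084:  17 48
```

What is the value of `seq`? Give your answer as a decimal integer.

`seq` follows `size` (4 B), `count` (8 B), `height` (1 B), so it starts at offset 4 + 8 + 1 = 13 and occupies 4 bytes.
Bytes at offsets 13..16: 1A C5 3E 17.
In little-endian order the low byte comes first in memory.
Reassemble most-significant byte first: 17 3E C5 1A → 0x173EC51A.
0x173EC51A = 389989658.

389989658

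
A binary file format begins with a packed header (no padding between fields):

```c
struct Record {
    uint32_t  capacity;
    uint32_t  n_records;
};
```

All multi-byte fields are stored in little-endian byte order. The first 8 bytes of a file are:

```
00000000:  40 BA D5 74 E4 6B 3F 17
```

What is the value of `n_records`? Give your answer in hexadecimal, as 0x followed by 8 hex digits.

0x173F6BE4

`n_records` follows `capacity` (4 bytes), so it starts at byte offset 4 and occupies 4 bytes.
Bytes at offsets 4..7: E4 6B 3F 17.
Little-endian: lowest address holds the least-significant byte.
Reassemble most-significant byte first: 17 3F 6B E4 → 0x173F6BE4.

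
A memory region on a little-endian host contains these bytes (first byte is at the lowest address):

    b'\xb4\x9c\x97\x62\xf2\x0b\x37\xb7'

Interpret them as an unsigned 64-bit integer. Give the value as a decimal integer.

13202033968323992756

Little-endian: lowest address holds the least-significant byte.
Reassemble most-significant byte first: B7 37 0B F2 62 97 9C B4 → 0xB7370BF262979CB4.
0xB7370BF262979CB4 = 13202033968323992756.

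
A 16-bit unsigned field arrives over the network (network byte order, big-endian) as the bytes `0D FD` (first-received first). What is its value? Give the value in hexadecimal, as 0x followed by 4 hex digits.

0x0DFD

In big-endian order the high byte comes first in memory.
The bytes are already most-significant first: 0x0DFD.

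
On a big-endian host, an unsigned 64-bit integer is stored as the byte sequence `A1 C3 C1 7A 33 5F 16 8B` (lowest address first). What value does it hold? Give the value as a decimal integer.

11656372991157016203

Big-endian stores the most-significant byte at the lowest address.
The bytes are already most-significant first: 0xA1C3C17A335F168B.
0xA1C3C17A335F168B = 11656372991157016203.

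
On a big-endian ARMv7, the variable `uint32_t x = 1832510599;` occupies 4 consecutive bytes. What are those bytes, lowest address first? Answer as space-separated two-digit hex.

1832510599 in hexadecimal, padded to 32 bits, is 0x6D39E487.
Split into bytes (most-significant first): 6D 39 E4 87.
Big-endian: lowest address holds the most-significant byte.
So the memory order matches the most-significant-first order: 6D 39 E4 87.

6D 39 E4 87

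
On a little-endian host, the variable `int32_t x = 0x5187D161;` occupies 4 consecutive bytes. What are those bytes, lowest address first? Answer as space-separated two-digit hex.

Split into bytes (most-significant first): 51 87 D1 61.
Little-endian stores the least-significant byte at the lowest address.
So at ascending addresses the bytes are 61 D1 87 51.

61 D1 87 51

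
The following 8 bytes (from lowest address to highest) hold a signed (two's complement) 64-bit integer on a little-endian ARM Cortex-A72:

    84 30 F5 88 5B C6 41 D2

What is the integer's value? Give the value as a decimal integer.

Little-endian: lowest address holds the least-significant byte.
Reassemble most-significant byte first: D2 41 C6 5B 88 F5 30 84 → 0xD241C65B88F53084.
Top bit is set, so as a signed 64-bit value this is 0xD241C65B88F53084 − 2^64 = -3296135355816398716.

-3296135355816398716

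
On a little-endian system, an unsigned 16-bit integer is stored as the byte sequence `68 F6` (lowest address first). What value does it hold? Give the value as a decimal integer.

Little-endian stores the least-significant byte at the lowest address.
Reassemble most-significant byte first: F6 68 → 0xF668.
0xF668 = 63080.

63080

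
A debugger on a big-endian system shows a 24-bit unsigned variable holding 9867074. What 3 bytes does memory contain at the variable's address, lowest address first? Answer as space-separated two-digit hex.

96 8F 42

9867074 in hexadecimal, padded to 24 bits, is 0x968F42.
Split into bytes (most-significant first): 96 8F 42.
Big-endian stores the most-significant byte at the lowest address.
So the memory order matches the most-significant-first order: 96 8F 42.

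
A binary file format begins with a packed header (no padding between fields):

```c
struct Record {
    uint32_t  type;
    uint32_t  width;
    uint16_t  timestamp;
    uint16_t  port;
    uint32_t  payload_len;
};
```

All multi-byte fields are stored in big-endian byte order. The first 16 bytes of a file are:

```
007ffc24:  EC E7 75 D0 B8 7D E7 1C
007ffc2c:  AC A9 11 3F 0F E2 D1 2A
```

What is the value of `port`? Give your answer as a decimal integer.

`port` follows `type` (4 B), `width` (4 B), `timestamp` (2 B), so it starts at offset 4 + 4 + 2 = 10 and occupies 2 bytes.
Bytes at offsets 10..11: 11 3F.
Big-endian: lowest address holds the most-significant byte.
The bytes are already most-significant first: 0x113F.
0x113F = 4415.

4415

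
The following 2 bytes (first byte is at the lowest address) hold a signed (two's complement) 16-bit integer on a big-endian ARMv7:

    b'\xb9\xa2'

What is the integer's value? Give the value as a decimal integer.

In big-endian order the high byte comes first in memory.
The bytes are already most-significant first: 0xB9A2.
Top bit is set, so as a signed 16-bit value this is 0xB9A2 − 2^16 = -18014.

-18014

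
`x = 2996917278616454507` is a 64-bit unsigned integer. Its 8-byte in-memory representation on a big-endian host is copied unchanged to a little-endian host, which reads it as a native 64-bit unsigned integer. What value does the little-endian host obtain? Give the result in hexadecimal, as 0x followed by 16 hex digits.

2996917278616454507 in 64-bit hexadecimal is 0x29973062F52A056B.
Stored big-endian, the bytes at ascending addresses are 29 97 30 62 F5 2A 05 6B.
Read back as little-endian, the first byte is least significant, giving 0x6B052AF562309729.

0x6B052AF562309729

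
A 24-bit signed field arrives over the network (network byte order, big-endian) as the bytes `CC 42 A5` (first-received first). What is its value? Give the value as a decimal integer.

Big-endian stores the most-significant byte at the lowest address.
The bytes are already most-significant first: 0xCC42A5.
Top bit is set, so as a signed 24-bit value this is 0xCC42A5 − 2^24 = -3390811.

-3390811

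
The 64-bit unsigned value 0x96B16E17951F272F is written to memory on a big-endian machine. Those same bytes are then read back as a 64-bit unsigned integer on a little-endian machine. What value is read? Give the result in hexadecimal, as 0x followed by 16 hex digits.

Stored big-endian, the bytes at ascending addresses are 96 B1 6E 17 95 1F 27 2F.
Read back as little-endian, the first byte is least significant, giving 0x2F271F95176EB196.

0x2F271F95176EB196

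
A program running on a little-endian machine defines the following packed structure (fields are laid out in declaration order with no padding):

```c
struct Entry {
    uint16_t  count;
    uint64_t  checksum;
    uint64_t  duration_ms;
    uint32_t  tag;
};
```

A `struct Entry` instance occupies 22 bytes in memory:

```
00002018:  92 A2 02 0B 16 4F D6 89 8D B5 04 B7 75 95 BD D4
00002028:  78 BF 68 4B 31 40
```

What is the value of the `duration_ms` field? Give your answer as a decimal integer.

13797011369170941700

`duration_ms` follows `count` (2 B), `checksum` (8 B), so it starts at offset 2 + 8 = 10 and occupies 8 bytes.
Bytes at offsets 10..17: 04 B7 75 95 BD D4 78 BF.
In little-endian order the low byte comes first in memory.
Reassemble most-significant byte first: BF 78 D4 BD 95 75 B7 04 → 0xBF78D4BD9575B704.
0xBF78D4BD9575B704 = 13797011369170941700.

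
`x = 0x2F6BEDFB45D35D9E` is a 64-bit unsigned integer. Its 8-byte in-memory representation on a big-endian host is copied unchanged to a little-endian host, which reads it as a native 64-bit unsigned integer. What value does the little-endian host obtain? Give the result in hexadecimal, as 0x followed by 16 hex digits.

Stored big-endian, the bytes at ascending addresses are 2F 6B ED FB 45 D3 5D 9E.
Read back as little-endian, the first byte is least significant, giving 0x9E5DD345FBED6B2F.

0x9E5DD345FBED6B2F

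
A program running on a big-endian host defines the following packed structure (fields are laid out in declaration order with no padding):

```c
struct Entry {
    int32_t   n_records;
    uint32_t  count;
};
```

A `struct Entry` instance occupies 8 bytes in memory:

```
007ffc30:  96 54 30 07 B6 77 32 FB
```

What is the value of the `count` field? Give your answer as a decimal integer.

3061265147

`count` follows `n_records` (4 bytes), so it starts at byte offset 4 and occupies 4 bytes.
Bytes at offsets 4..7: B6 77 32 FB.
In big-endian order the high byte comes first in memory.
The bytes are already most-significant first: 0xB67732FB.
0xB67732FB = 3061265147.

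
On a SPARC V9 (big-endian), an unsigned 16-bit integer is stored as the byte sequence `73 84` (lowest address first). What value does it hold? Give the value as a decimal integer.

In big-endian order the high byte comes first in memory.
The bytes are already most-significant first: 0x7384.
0x7384 = 29572.

29572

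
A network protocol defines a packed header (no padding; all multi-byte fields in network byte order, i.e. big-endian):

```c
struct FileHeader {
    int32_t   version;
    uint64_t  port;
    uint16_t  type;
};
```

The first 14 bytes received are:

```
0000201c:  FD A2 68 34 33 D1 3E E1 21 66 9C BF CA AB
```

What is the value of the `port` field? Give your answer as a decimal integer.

3733834702715788479

`port` follows `version` (4 bytes), so it starts at byte offset 4 and occupies 8 bytes.
Bytes at offsets 4..11: 33 D1 3E E1 21 66 9C BF.
Big-endian: lowest address holds the most-significant byte.
The bytes are already most-significant first: 0x33D13EE121669CBF.
0x33D13EE121669CBF = 3733834702715788479.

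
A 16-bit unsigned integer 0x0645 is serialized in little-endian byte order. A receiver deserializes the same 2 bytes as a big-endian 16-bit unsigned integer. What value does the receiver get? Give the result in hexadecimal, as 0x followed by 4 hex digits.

0x4506

Stored little-endian, the bytes at ascending addresses are 45 06.
Read back as big-endian, the last byte is least significant, giving 0x4506.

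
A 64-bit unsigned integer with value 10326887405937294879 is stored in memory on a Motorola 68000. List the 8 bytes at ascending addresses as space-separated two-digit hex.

8F 50 79 61 AA 58 FE 1F

10326887405937294879 in hexadecimal, padded to 64 bits, is 0x8F507961AA58FE1F.
Split into bytes (most-significant first): 8F 50 79 61 AA 58 FE 1F.
In big-endian order the high byte comes first in memory.
So the memory order matches the most-significant-first order: 8F 50 79 61 AA 58 FE 1F.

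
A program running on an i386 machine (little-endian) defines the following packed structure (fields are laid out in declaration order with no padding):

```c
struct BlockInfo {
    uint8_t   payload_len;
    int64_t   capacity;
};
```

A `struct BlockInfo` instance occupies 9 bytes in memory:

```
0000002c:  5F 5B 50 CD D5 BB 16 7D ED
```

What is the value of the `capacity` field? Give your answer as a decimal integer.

`capacity` follows `payload_len` (1 byte), so it starts at byte offset 1 and occupies 8 bytes.
Bytes at offsets 1..8: 5B 50 CD D5 BB 16 7D ED.
In little-endian order the low byte comes first in memory.
Reassemble most-significant byte first: ED 7D 16 BB D5 CD 50 5B → 0xED7D16BBD5CD505B.
Top bit is set, so as a signed 64-bit value this is 0xED7D16BBD5CD505B − 2^64 = -1333884918630100901.

-1333884918630100901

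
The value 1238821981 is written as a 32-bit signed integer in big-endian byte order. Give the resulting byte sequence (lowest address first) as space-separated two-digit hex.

49 D6 EC 5D

1238821981 in hexadecimal, padded to 32 bits, is 0x49D6EC5D.
Split into bytes (most-significant first): 49 D6 EC 5D.
Big-endian: lowest address holds the most-significant byte.
So the memory order matches the most-significant-first order: 49 D6 EC 5D.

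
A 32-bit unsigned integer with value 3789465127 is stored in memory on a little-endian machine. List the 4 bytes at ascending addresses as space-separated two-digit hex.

3789465127 in hexadecimal, padded to 32 bits, is 0xE1DEA627.
Split into bytes (most-significant first): E1 DE A6 27.
In little-endian order the low byte comes first in memory.
So at ascending addresses the bytes are 27 A6 DE E1.

27 A6 DE E1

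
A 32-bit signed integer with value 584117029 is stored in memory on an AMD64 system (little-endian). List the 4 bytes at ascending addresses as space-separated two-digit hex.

584117029 in hexadecimal, padded to 32 bits, is 0x22D0EB25.
Split into bytes (most-significant first): 22 D0 EB 25.
Little-endian stores the least-significant byte at the lowest address.
So at ascending addresses the bytes are 25 EB D0 22.

25 EB D0 22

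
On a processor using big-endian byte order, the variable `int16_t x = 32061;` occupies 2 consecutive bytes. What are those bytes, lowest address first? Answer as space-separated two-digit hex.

32061 in hexadecimal, padded to 16 bits, is 0x7D3D.
Split into bytes (most-significant first): 7D 3D.
In big-endian order the high byte comes first in memory.
So the memory order matches the most-significant-first order: 7D 3D.

7D 3D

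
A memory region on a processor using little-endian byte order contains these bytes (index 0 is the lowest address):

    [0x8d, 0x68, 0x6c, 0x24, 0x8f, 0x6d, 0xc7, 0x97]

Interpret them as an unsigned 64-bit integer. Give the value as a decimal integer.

10936830681651374221

Little-endian stores the least-significant byte at the lowest address.
Reassemble most-significant byte first: 97 C7 6D 8F 24 6C 68 8D → 0x97C76D8F246C688D.
0x97C76D8F246C688D = 10936830681651374221.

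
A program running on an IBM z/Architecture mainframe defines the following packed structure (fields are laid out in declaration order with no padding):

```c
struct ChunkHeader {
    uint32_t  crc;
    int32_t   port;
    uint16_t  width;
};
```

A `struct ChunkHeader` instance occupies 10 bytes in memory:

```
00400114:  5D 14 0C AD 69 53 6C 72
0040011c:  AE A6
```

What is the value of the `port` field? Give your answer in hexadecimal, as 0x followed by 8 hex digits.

`port` follows `crc` (4 bytes), so it starts at byte offset 4 and occupies 4 bytes.
Bytes at offsets 4..7: 69 53 6C 72.
In big-endian order the high byte comes first in memory.
The bytes are already most-significant first: 0x69536C72.

0x69536C72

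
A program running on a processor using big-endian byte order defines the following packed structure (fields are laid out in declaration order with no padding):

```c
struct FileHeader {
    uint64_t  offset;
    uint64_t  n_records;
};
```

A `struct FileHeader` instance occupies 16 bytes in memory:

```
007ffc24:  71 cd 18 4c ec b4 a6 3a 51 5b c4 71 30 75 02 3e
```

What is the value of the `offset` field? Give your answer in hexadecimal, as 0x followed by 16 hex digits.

0x71CD184CECB4A63A

`offset` is the first field, at byte offset 0, occupying 8 bytes.
Bytes at offsets 0..7: 71 CD 18 4C EC B4 A6 3A.
Big-endian stores the most-significant byte at the lowest address.
The bytes are already most-significant first: 0x71CD184CECB4A63A.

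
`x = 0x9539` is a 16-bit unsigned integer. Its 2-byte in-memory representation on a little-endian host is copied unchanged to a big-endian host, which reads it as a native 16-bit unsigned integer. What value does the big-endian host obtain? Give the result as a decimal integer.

14741

Stored little-endian, the bytes at ascending addresses are 39 95.
Read back as big-endian, the last byte is least significant, giving 0x3995.
0x3995 = 14741.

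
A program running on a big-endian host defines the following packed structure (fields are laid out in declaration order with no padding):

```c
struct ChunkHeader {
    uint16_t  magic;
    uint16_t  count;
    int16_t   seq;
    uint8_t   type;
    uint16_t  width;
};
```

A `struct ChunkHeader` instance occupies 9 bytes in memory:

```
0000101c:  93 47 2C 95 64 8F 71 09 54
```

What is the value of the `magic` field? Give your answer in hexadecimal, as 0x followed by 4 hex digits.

`magic` is the first field, at byte offset 0, occupying 2 bytes.
Bytes at offsets 0..1: 93 47.
Big-endian stores the most-significant byte at the lowest address.
The bytes are already most-significant first: 0x9347.

0x9347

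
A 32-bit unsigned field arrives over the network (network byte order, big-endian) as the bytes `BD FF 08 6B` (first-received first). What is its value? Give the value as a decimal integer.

3187607659

In big-endian order the high byte comes first in memory.
The bytes are already most-significant first: 0xBDFF086B.
0xBDFF086B = 3187607659.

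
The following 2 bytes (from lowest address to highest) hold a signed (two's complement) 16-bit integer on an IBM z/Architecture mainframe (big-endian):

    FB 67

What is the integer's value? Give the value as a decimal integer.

-1177

Big-endian stores the most-significant byte at the lowest address.
The bytes are already most-significant first: 0xFB67.
Top bit is set, so as a signed 16-bit value this is 0xFB67 − 2^16 = -1177.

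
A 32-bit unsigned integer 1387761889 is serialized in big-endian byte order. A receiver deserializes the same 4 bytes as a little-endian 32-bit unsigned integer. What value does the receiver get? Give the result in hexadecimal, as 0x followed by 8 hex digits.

1387761889 in 32-bit hexadecimal is 0x52B790E1.
Stored big-endian, the bytes at ascending addresses are 52 B7 90 E1.
Read back as little-endian, the first byte is least significant, giving 0xE190B752.

0xE190B752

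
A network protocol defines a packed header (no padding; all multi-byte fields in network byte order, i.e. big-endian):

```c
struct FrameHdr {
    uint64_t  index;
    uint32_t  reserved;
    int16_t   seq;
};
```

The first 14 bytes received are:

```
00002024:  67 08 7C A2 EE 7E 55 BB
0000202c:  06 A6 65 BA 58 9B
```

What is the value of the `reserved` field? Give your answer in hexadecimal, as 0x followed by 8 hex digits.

0x06A665BA

`reserved` follows `index` (8 bytes), so it starts at byte offset 8 and occupies 4 bytes.
Bytes at offsets 8..11: 06 A6 65 BA.
Big-endian: lowest address holds the most-significant byte.
The bytes are already most-significant first: 0x06A665BA.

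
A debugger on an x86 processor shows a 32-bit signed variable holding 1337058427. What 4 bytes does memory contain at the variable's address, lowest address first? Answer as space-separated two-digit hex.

1337058427 in hexadecimal, padded to 32 bits, is 0x4FB1E47B.
Split into bytes (most-significant first): 4F B1 E4 7B.
Little-endian stores the least-significant byte at the lowest address.
So at ascending addresses the bytes are 7B E4 B1 4F.

7B E4 B1 4F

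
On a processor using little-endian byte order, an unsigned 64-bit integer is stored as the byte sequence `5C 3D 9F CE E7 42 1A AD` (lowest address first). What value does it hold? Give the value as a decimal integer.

12473355681327431004

Little-endian: lowest address holds the least-significant byte.
Reassemble most-significant byte first: AD 1A 42 E7 CE 9F 3D 5C → 0xAD1A42E7CE9F3D5C.
0xAD1A42E7CE9F3D5C = 12473355681327431004.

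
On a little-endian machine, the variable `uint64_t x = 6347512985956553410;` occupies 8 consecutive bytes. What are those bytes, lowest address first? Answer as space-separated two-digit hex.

6347512985956553410 in hexadecimal, padded to 64 bits, is 0x5816E56E1F1E92C2.
Split into bytes (most-significant first): 58 16 E5 6E 1F 1E 92 C2.
In little-endian order the low byte comes first in memory.
So at ascending addresses the bytes are C2 92 1E 1F 6E E5 16 58.

C2 92 1E 1F 6E E5 16 58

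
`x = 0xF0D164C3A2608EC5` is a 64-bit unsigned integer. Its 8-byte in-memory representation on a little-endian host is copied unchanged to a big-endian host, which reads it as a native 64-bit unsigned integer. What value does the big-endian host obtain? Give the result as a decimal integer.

14235421724343849456

Stored little-endian, the bytes at ascending addresses are C5 8E 60 A2 C3 64 D1 F0.
Read back as big-endian, the last byte is least significant, giving 0xC58E60A2C364D1F0.
0xC58E60A2C364D1F0 = 14235421724343849456.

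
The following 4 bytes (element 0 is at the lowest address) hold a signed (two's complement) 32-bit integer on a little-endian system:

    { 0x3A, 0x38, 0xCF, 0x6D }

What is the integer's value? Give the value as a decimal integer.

1842296890

Little-endian stores the least-significant byte at the lowest address.
Reassemble most-significant byte first: 6D CF 38 3A → 0x6DCF383A.
0x6DCF383A = 1842296890.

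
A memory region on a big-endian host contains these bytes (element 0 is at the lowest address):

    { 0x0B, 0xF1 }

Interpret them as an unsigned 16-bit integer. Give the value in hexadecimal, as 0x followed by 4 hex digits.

Big-endian: lowest address holds the most-significant byte.
The bytes are already most-significant first: 0x0BF1.

0x0BF1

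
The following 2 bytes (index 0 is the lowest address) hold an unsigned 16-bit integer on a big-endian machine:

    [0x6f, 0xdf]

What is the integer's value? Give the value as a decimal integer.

Big-endian stores the most-significant byte at the lowest address.
The bytes are already most-significant first: 0x6FDF.
0x6FDF = 28639.

28639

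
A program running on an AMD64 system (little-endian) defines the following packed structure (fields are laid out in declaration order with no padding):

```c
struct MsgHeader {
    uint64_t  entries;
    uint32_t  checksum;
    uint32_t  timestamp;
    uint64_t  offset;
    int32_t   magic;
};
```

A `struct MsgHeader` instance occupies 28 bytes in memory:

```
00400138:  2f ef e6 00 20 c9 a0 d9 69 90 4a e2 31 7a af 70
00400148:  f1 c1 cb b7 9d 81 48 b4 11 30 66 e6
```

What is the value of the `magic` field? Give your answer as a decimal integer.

-429510639

`magic` follows `entries` (8 B), `checksum` (4 B), `timestamp` (4 B), `offset` (8 B), so it starts at offset 8 + 4 + 4 + 8 = 24 and occupies 4 bytes.
Bytes at offsets 24..27: 11 30 66 E6.
Little-endian stores the least-significant byte at the lowest address.
Reassemble most-significant byte first: E6 66 30 11 → 0xE6663011.
Top bit is set, so as a signed 32-bit value this is 0xE6663011 − 2^32 = -429510639.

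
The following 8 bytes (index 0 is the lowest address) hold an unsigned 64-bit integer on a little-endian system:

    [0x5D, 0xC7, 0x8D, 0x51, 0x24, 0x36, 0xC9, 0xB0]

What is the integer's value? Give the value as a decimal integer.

Little-endian stores the least-significant byte at the lowest address.
Reassemble most-significant byte first: B0 C9 36 24 51 8D C7 5D → 0xB0C93624518DC75D.
0xB0C93624518DC75D = 12738772550609127261.

12738772550609127261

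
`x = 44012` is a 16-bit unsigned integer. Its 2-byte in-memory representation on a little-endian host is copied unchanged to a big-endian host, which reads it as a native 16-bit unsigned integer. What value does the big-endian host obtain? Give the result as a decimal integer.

60587

44012 in 16-bit hexadecimal is 0xABEC.
Stored little-endian, the bytes at ascending addresses are EC AB.
Read back as big-endian, the last byte is least significant, giving 0xECAB.
0xECAB = 60587.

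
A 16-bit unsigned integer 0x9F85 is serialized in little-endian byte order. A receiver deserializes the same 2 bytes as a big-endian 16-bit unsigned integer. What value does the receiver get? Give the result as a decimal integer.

Stored little-endian, the bytes at ascending addresses are 85 9F.
Read back as big-endian, the last byte is least significant, giving 0x859F.
0x859F = 34207.

34207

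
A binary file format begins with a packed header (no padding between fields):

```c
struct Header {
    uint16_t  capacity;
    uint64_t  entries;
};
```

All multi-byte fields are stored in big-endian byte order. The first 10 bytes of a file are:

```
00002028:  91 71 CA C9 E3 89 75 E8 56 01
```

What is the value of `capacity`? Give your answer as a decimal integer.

`capacity` is the first field, at byte offset 0, occupying 2 bytes.
Bytes at offsets 0..1: 91 71.
In big-endian order the high byte comes first in memory.
The bytes are already most-significant first: 0x9171.
0x9171 = 37233.

37233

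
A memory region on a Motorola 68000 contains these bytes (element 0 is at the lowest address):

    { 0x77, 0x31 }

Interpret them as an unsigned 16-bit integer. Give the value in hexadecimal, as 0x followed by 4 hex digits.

0x7731

In big-endian order the high byte comes first in memory.
The bytes are already most-significant first: 0x7731.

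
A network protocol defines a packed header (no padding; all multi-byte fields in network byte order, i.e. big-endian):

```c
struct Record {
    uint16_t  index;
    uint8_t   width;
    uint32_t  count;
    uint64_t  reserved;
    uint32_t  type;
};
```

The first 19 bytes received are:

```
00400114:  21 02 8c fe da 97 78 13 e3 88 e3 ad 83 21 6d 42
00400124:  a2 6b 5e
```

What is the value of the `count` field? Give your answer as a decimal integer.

4275738488

`count` follows `index` (2 B), `width` (1 B), so it starts at offset 2 + 1 = 3 and occupies 4 bytes.
Bytes at offsets 3..6: FE DA 97 78.
In big-endian order the high byte comes first in memory.
The bytes are already most-significant first: 0xFEDA9778.
0xFEDA9778 = 4275738488.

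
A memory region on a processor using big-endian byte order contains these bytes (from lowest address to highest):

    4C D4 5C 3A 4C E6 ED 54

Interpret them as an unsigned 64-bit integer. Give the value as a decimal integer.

Big-endian stores the most-significant byte at the lowest address.
The bytes are already most-significant first: 0x4CD45C3A4CE6ED54.
0x4CD45C3A4CE6ED54 = 5536151247413243220.

5536151247413243220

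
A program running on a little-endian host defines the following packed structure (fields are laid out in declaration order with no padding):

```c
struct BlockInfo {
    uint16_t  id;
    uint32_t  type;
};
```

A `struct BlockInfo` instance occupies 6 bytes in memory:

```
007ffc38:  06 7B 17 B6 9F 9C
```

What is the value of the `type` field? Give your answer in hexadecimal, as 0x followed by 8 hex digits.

0x9C9FB617

`type` follows `id` (2 bytes), so it starts at byte offset 2 and occupies 4 bytes.
Bytes at offsets 2..5: 17 B6 9F 9C.
In little-endian order the low byte comes first in memory.
Reassemble most-significant byte first: 9C 9F B6 17 → 0x9C9FB617.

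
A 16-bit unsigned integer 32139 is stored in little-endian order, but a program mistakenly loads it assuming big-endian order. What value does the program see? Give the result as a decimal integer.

32139 in 16-bit hexadecimal is 0x7D8B.
Stored little-endian, the bytes at ascending addresses are 8B 7D.
Read back as big-endian, the last byte is least significant, giving 0x8B7D.
0x8B7D = 35709.

35709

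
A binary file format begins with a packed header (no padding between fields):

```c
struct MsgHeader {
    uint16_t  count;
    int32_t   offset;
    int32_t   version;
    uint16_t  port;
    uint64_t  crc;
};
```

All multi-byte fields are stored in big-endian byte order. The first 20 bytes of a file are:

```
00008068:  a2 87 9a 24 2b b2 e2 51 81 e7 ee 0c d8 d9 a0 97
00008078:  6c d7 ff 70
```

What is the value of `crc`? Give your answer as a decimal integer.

`crc` follows `count` (2 B), `offset` (4 B), `version` (4 B), `port` (2 B), so it starts at offset 2 + 4 + 4 + 2 = 12 and occupies 8 bytes.
Bytes at offsets 12..19: D8 D9 A0 97 6C D7 FF 70.
Big-endian: lowest address holds the most-significant byte.
The bytes are already most-significant first: 0xD8D9A0976CD7FF70.
0xD8D9A0976CD7FF70 = 15625696954365247344.

15625696954365247344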